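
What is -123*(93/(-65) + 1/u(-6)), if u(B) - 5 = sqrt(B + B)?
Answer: 383268/2405 + 246*I*sqrt(3)/37 ≈ 159.36 + 11.516*I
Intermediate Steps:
u(B) = 5 + sqrt(2)*sqrt(B) (u(B) = 5 + sqrt(B + B) = 5 + sqrt(2*B) = 5 + sqrt(2)*sqrt(B))
-123*(93/(-65) + 1/u(-6)) = -123*(93/(-65) + 1/(5 + sqrt(2)*sqrt(-6))) = -123*(93*(-1/65) + 1/(5 + sqrt(2)*(I*sqrt(6)))) = -123*(-93/65 + 1/(5 + 2*I*sqrt(3))) = 11439/65 - 123/(5 + 2*I*sqrt(3))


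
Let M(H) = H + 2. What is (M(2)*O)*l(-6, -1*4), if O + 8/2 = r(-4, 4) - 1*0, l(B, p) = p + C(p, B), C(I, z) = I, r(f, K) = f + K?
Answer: 128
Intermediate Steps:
r(f, K) = K + f
l(B, p) = 2*p (l(B, p) = p + p = 2*p)
M(H) = 2 + H
O = -4 (O = -4 + ((4 - 4) - 1*0) = -4 + (0 + 0) = -4 + 0 = -4)
(M(2)*O)*l(-6, -1*4) = ((2 + 2)*(-4))*(2*(-1*4)) = (4*(-4))*(2*(-4)) = -16*(-8) = 128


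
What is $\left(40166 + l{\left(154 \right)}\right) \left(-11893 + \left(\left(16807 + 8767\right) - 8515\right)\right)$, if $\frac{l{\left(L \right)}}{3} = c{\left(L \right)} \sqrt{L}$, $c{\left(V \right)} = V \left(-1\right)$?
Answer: $207497556 - 2386692 \sqrt{154} \approx 1.7788 \cdot 10^{8}$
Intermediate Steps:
$c{\left(V \right)} = - V$
$l{\left(L \right)} = - 3 L^{\frac{3}{2}}$ ($l{\left(L \right)} = 3 - L \sqrt{L} = 3 \left(- L^{\frac{3}{2}}\right) = - 3 L^{\frac{3}{2}}$)
$\left(40166 + l{\left(154 \right)}\right) \left(-11893 + \left(\left(16807 + 8767\right) - 8515\right)\right) = \left(40166 - 3 \cdot 154^{\frac{3}{2}}\right) \left(-11893 + \left(\left(16807 + 8767\right) - 8515\right)\right) = \left(40166 - 3 \cdot 154 \sqrt{154}\right) \left(-11893 + \left(25574 - 8515\right)\right) = \left(40166 - 462 \sqrt{154}\right) \left(-11893 + 17059\right) = \left(40166 - 462 \sqrt{154}\right) 5166 = 207497556 - 2386692 \sqrt{154}$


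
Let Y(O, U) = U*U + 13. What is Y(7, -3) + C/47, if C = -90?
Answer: 944/47 ≈ 20.085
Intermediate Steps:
Y(O, U) = 13 + U**2 (Y(O, U) = U**2 + 13 = 13 + U**2)
Y(7, -3) + C/47 = (13 + (-3)**2) - 90/47 = (13 + 9) + (1/47)*(-90) = 22 - 90/47 = 944/47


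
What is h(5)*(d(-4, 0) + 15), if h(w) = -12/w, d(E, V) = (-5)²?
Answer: -96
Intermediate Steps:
d(E, V) = 25
h(w) = -12/w
h(5)*(d(-4, 0) + 15) = (-12/5)*(25 + 15) = -12*⅕*40 = -12/5*40 = -96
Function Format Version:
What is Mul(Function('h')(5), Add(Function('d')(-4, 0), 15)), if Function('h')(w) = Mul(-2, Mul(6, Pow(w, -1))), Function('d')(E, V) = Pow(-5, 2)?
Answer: -96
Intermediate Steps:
Function('d')(E, V) = 25
Function('h')(w) = Mul(-12, Pow(w, -1))
Mul(Function('h')(5), Add(Function('d')(-4, 0), 15)) = Mul(Mul(-12, Pow(5, -1)), Add(25, 15)) = Mul(Mul(-12, Rational(1, 5)), 40) = Mul(Rational(-12, 5), 40) = -96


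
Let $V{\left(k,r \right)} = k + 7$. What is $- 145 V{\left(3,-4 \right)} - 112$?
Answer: $-1562$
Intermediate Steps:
$V{\left(k,r \right)} = 7 + k$
$- 145 V{\left(3,-4 \right)} - 112 = - 145 \left(7 + 3\right) - 112 = \left(-145\right) 10 - 112 = -1450 - 112 = -1562$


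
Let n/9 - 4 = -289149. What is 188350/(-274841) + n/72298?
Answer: -728837436805/19870454618 ≈ -36.679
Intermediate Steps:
n = -2602305 (n = 36 + 9*(-289149) = 36 - 2602341 = -2602305)
188350/(-274841) + n/72298 = 188350/(-274841) - 2602305/72298 = 188350*(-1/274841) - 2602305*1/72298 = -188350/274841 - 2602305/72298 = -728837436805/19870454618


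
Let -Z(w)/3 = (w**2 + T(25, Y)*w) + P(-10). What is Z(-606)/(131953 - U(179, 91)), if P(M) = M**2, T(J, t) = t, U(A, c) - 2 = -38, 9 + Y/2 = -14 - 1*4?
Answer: -1200180/131989 ≈ -9.0930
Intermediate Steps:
Y = -54 (Y = -18 + 2*(-14 - 1*4) = -18 + 2*(-14 - 4) = -18 + 2*(-18) = -18 - 36 = -54)
U(A, c) = -36 (U(A, c) = 2 - 38 = -36)
Z(w) = -300 - 3*w**2 + 162*w (Z(w) = -3*((w**2 - 54*w) + (-10)**2) = -3*((w**2 - 54*w) + 100) = -3*(100 + w**2 - 54*w) = -300 - 3*w**2 + 162*w)
Z(-606)/(131953 - U(179, 91)) = (-300 - 3*(-606)**2 + 162*(-606))/(131953 - 1*(-36)) = (-300 - 3*367236 - 98172)/(131953 + 36) = (-300 - 1101708 - 98172)/131989 = -1200180*1/131989 = -1200180/131989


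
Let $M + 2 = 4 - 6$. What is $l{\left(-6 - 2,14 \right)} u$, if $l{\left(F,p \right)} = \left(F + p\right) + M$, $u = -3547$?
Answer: $-7094$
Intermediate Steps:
$M = -4$ ($M = -2 + \left(4 - 6\right) = -2 - 2 = -4$)
$l{\left(F,p \right)} = -4 + F + p$ ($l{\left(F,p \right)} = \left(F + p\right) - 4 = -4 + F + p$)
$l{\left(-6 - 2,14 \right)} u = \left(-4 - 8 + 14\right) \left(-3547\right) = 2 \left(-3547\right) = -7094$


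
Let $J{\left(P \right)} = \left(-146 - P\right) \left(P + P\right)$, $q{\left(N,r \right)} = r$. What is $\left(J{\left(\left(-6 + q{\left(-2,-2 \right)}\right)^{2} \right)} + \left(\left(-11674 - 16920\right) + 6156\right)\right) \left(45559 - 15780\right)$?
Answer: $-1468640722$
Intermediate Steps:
$J{\left(P \right)} = 2 P \left(-146 - P\right)$ ($J{\left(P \right)} = \left(-146 - P\right) 2 P = 2 P \left(-146 - P\right)$)
$\left(J{\left(\left(-6 + q{\left(-2,-2 \right)}\right)^{2} \right)} + \left(\left(-11674 - 16920\right) + 6156\right)\right) \left(45559 - 15780\right) = \left(- 2 \left(-6 - 2\right)^{2} \left(146 + \left(-6 - 2\right)^{2}\right) + \left(\left(-11674 - 16920\right) + 6156\right)\right) \left(45559 - 15780\right) = \left(- 2 \left(-8\right)^{2} \left(146 + \left(-8\right)^{2}\right) + \left(-28594 + 6156\right)\right) 29779 = \left(\left(-2\right) 64 \left(146 + 64\right) - 22438\right) 29779 = \left(\left(-2\right) 64 \cdot 210 - 22438\right) 29779 = \left(-26880 - 22438\right) 29779 = \left(-49318\right) 29779 = -1468640722$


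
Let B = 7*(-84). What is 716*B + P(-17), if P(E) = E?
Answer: -421025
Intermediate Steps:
B = -588
716*B + P(-17) = 716*(-588) - 17 = -421008 - 17 = -421025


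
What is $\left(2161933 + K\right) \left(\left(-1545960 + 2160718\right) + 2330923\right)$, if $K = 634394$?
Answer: $8237087313687$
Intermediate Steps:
$\left(2161933 + K\right) \left(\left(-1545960 + 2160718\right) + 2330923\right) = \left(2161933 + 634394\right) \left(\left(-1545960 + 2160718\right) + 2330923\right) = 2796327 \left(614758 + 2330923\right) = 2796327 \cdot 2945681 = 8237087313687$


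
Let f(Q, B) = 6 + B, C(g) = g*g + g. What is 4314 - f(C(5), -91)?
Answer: 4399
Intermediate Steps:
C(g) = g + g² (C(g) = g² + g = g + g²)
4314 - f(C(5), -91) = 4314 - (6 - 91) = 4314 - 1*(-85) = 4314 + 85 = 4399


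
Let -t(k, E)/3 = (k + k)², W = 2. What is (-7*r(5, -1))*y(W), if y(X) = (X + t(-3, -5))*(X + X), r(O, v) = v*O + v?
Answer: -17808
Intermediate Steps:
r(O, v) = v + O*v (r(O, v) = O*v + v = v + O*v)
t(k, E) = -12*k² (t(k, E) = -3*(k + k)² = -3*4*k² = -12*k²)
y(X) = 2*X*(-108 + X) (y(X) = (X - 12*(-3)²)*(X + X) = (X - 12*9)*(2*X) = (X - 108)*(2*X) = (-108 + X)*(2*X) = 2*X*(-108 + X))
(-7*r(5, -1))*y(W) = (-(-7)*(1 + 5))*(2*2*(-108 + 2)) = (-(-7)*6)*(2*2*(-106)) = -7*(-6)*(-424) = 42*(-424) = -17808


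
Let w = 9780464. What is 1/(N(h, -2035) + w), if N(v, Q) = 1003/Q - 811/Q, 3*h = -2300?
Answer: 2035/19903244048 ≈ 1.0224e-7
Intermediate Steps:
h = -2300/3 (h = (⅓)*(-2300) = -2300/3 ≈ -766.67)
N(v, Q) = 192/Q
1/(N(h, -2035) + w) = 1/(192/(-2035) + 9780464) = 1/(192*(-1/2035) + 9780464) = 1/(-192/2035 + 9780464) = 1/(19903244048/2035) = 2035/19903244048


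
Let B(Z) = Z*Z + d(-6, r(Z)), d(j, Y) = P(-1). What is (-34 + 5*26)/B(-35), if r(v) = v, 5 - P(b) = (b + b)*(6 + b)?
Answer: 12/155 ≈ 0.077419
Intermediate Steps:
P(b) = 5 - 2*b*(6 + b) (P(b) = 5 - (b + b)*(6 + b) = 5 - 2*b*(6 + b))
d(j, Y) = 15 (d(j, Y) = 5 - 12*(-1) - 2*(-1)² = 5 + 12 - 2*1 = 5 + 12 - 2 = 15)
B(Z) = 15 + Z² (B(Z) = Z*Z + 15 = Z² + 15 = 15 + Z²)
(-34 + 5*26)/B(-35) = (-34 + 5*26)/(15 + (-35)²) = (-34 + 130)/(15 + 1225) = 96/1240 = 96*(1/1240) = 12/155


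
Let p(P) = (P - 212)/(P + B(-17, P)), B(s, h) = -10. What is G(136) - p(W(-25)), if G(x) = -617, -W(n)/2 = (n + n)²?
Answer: -1548191/2505 ≈ -618.04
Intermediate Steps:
W(n) = -8*n² (W(n) = -2*(n + n)² = -2*4*n² = -8*n²)
p(P) = (-212 + P)/(-10 + P) (p(P) = (P - 212)/(P - 10) = (-212 + P)/(-10 + P))
G(136) - p(W(-25)) = -617 - (-212 - 8*(-25)²)/(-10 - 8*(-25)²) = -617 - (-212 - 8*625)/(-10 - 8*625) = -617 - (-212 - 5000)/(-10 - 5000) = -617 - (-5212)/(-5010) = -617 - (-1)*(-5212)/5010 = -617 - 1*2606/2505 = -617 - 2606/2505 = -1548191/2505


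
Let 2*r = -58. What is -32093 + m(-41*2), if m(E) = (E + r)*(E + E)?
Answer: -13889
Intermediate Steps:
r = -29 (r = (½)*(-58) = -29)
m(E) = 2*E*(-29 + E) (m(E) = (E - 29)*(E + E) = (-29 + E)*(2*E) = 2*E*(-29 + E))
-32093 + m(-41*2) = -32093 + 2*(-41*2)*(-29 - 41*2) = -32093 + 2*(-82)*(-29 - 82) = -32093 + 2*(-82)*(-111) = -32093 + 18204 = -13889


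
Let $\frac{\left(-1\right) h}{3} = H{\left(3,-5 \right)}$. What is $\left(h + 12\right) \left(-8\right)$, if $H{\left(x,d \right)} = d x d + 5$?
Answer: $1824$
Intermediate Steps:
$H{\left(x,d \right)} = 5 + x d^{2}$ ($H{\left(x,d \right)} = x d^{2} + 5 = 5 + x d^{2}$)
$h = -240$ ($h = - 3 \left(5 + 3 \left(-5\right)^{2}\right) = - 3 \left(5 + 3 \cdot 25\right) = - 3 \left(5 + 75\right) = \left(-3\right) 80 = -240$)
$\left(h + 12\right) \left(-8\right) = \left(-240 + 12\right) \left(-8\right) = \left(-228\right) \left(-8\right) = 1824$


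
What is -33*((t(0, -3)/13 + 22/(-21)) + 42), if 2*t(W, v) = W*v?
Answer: -9460/7 ≈ -1351.4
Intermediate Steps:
t(W, v) = W*v/2 (t(W, v) = (W*v)/2 = W*v/2)
-33*((t(0, -3)/13 + 22/(-21)) + 42) = -33*((((½)*0*(-3))/13 + 22/(-21)) + 42) = -33*((0*(1/13) + 22*(-1/21)) + 42) = -33*((0 - 22/21) + 42) = -33*(-22/21 + 42) = -33*860/21 = -9460/7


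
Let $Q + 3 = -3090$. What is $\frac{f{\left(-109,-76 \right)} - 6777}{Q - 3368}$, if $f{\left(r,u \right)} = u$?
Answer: $\frac{979}{923} \approx 1.0607$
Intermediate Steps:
$Q = -3093$ ($Q = -3 - 3090 = -3093$)
$\frac{f{\left(-109,-76 \right)} - 6777}{Q - 3368} = \frac{-76 - 6777}{-3093 - 3368} = - \frac{6853}{-6461} = \left(-6853\right) \left(- \frac{1}{6461}\right) = \frac{979}{923}$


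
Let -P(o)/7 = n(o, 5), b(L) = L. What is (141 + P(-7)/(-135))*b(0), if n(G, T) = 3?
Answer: 0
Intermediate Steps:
P(o) = -21 (P(o) = -7*3 = -21)
(141 + P(-7)/(-135))*b(0) = (141 - 21/(-135))*0 = (141 - 21*(-1/135))*0 = (141 + 7/45)*0 = (6352/45)*0 = 0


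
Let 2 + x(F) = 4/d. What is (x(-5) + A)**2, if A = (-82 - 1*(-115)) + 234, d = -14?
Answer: 3433609/49 ≈ 70074.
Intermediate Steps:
x(F) = -16/7 (x(F) = -2 + 4/(-14) = -2 + 4*(-1/14) = -2 - 2/7 = -16/7)
A = 267 (A = (-82 + 115) + 234 = 33 + 234 = 267)
(x(-5) + A)**2 = (-16/7 + 267)**2 = (1853/7)**2 = 3433609/49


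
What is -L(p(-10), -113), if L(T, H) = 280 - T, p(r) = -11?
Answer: -291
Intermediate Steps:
-L(p(-10), -113) = -(280 - 1*(-11)) = -(280 + 11) = -1*291 = -291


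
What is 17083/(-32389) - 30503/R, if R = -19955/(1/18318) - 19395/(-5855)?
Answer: -7311089521771156/13863861702016179 ≈ -0.52735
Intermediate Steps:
R = -428042289111/1171 (R = -19955/1/18318 - 19395*(-1/5855) = -19955*18318 + 3879/1171 = -365535690 + 3879/1171 = -428042289111/1171 ≈ -3.6554e+8)
17083/(-32389) - 30503/R = 17083/(-32389) - 30503/(-428042289111/1171) = 17083*(-1/32389) - 30503*(-1171/428042289111) = -17083/32389 + 35719013/428042289111 = -7311089521771156/13863861702016179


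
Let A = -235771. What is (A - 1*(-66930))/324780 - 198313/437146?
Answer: -69108131963/70988138940 ≈ -0.97352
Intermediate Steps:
(A - 1*(-66930))/324780 - 198313/437146 = (-235771 - 1*(-66930))/324780 - 198313/437146 = (-235771 + 66930)*(1/324780) - 198313*1/437146 = -168841*1/324780 - 198313/437146 = -168841/324780 - 198313/437146 = -69108131963/70988138940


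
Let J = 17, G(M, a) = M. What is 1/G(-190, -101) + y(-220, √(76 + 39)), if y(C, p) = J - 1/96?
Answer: 154897/9120 ≈ 16.984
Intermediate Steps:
y(C, p) = 1631/96 (y(C, p) = 17 - 1/96 = 1631/96)
1/G(-190, -101) + y(-220, √(76 + 39)) = 1/(-190) + 1631/96 = -1/190 + 1631/96 = 154897/9120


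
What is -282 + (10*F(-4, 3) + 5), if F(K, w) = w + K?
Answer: -287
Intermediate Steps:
F(K, w) = K + w
-282 + (10*F(-4, 3) + 5) = -282 + (10*(-4 + 3) + 5) = -282 + (10*(-1) + 5) = -282 + (-10 + 5) = -282 - 5 = -287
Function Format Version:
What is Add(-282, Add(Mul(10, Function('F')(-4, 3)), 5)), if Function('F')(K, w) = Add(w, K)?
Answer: -287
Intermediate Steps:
Function('F')(K, w) = Add(K, w)
Add(-282, Add(Mul(10, Function('F')(-4, 3)), 5)) = Add(-282, Add(Mul(10, Add(-4, 3)), 5)) = Add(-282, Add(Mul(10, -1), 5)) = Add(-282, Add(-10, 5)) = Add(-282, -5) = -287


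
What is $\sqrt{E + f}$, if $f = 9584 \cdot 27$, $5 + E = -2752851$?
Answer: $2 i \sqrt{623522} \approx 1579.3 i$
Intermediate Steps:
$E = -2752856$ ($E = -5 - 2752851 = -2752856$)
$f = 258768$
$\sqrt{E + f} = \sqrt{-2752856 + 258768} = \sqrt{-2494088} = 2 i \sqrt{623522}$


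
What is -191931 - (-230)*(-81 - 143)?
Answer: -243451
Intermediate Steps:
-191931 - (-230)*(-81 - 143) = -191931 - (-230)*(-224) = -191931 - 1*51520 = -191931 - 51520 = -243451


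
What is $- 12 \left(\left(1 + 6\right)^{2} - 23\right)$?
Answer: $-312$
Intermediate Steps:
$- 12 \left(\left(1 + 6\right)^{2} - 23\right) = - 12 \left(7^{2} - 23\right) = - 12 \left(49 - 23\right) = \left(-12\right) 26 = -312$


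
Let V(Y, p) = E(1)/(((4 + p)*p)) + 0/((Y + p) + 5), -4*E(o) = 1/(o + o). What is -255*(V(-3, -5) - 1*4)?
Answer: 8211/8 ≈ 1026.4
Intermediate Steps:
E(o) = -1/(8*o) (E(o) = -1/(4*(o + o)) = -1/(2*o)/4 = -1/(8*o))
V(Y, p) = -1/(8*p*(4 + p)) (V(Y, p) = (-1/8/1)/(((4 + p)*p)) + 0/((Y + p) + 5) = (-1/8*1)/((p*(4 + p))) + 0/(5 + Y + p) = -1/(8*p*(4 + p)) + 0 = -1/(8*p*(4 + p)))
-255*(V(-3, -5) - 1*4) = -255*(-1/8/(-5*(4 - 5)) - 1*4) = -255*(-1/8*(-1/5)/(-1) - 4) = -255*(-1/8*(-1/5)*(-1) - 4) = -255*(-1/40 - 4) = -255*(-161/40) = 8211/8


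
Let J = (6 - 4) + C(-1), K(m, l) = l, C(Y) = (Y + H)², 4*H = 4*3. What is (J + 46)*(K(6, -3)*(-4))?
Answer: 624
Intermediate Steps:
H = 3 (H = (4*3)/4 = (¼)*12 = 3)
C(Y) = (3 + Y)² (C(Y) = (Y + 3)² = (3 + Y)²)
J = 6 (J = (6 - 4) + (3 - 1)² = 2 + 2² = 2 + 4 = 6)
(J + 46)*(K(6, -3)*(-4)) = (6 + 46)*(-3*(-4)) = 52*12 = 624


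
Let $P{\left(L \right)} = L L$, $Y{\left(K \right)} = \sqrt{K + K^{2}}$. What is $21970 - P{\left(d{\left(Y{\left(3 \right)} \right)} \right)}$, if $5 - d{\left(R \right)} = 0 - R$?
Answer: $21933 - 20 \sqrt{3} \approx 21898.0$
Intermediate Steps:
$d{\left(R \right)} = 5 + R$ ($d{\left(R \right)} = 5 - \left(0 - R\right) = 5 - - R = 5 + R$)
$P{\left(L \right)} = L^{2}$
$21970 - P{\left(d{\left(Y{\left(3 \right)} \right)} \right)} = 21970 - \left(5 + \sqrt{3 \left(1 + 3\right)}\right)^{2} = 21970 - \left(5 + \sqrt{3 \cdot 4}\right)^{2} = 21970 - \left(5 + \sqrt{12}\right)^{2} = 21970 - \left(5 + 2 \sqrt{3}\right)^{2}$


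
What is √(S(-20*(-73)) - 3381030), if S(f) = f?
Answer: I*√3379570 ≈ 1838.4*I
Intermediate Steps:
√(S(-20*(-73)) - 3381030) = √(-20*(-73) - 3381030) = √(1460 - 3381030) = √(-3379570) = I*√3379570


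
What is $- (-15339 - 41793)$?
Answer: $57132$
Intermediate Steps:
$- (-15339 - 41793) = \left(-1\right) \left(-57132\right) = 57132$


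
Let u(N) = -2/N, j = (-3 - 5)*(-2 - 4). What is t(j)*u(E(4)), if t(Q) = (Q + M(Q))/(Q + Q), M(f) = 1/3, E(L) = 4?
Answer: -145/576 ≈ -0.25174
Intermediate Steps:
j = 48 (j = -8*(-6) = 48)
M(f) = ⅓
t(Q) = (⅓ + Q)/(2*Q) (t(Q) = (Q + ⅓)/(Q + Q) = (⅓ + Q)/((2*Q)) = (⅓ + Q)*(1/(2*Q)) = (⅓ + Q)/(2*Q))
t(j)*u(E(4)) = ((⅙)*(1 + 3*48)/48)*(-2/4) = ((⅙)*(1/48)*(1 + 144))*(-2*¼) = ((⅙)*(1/48)*145)*(-½) = (145/288)*(-½) = -145/576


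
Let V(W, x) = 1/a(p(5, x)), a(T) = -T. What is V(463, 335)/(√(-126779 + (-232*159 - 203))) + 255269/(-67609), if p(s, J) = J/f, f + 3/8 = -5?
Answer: -255269/67609 - 43*I*√163870/439171600 ≈ -3.7757 - 3.9635e-5*I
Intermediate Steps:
f = -43/8 (f = -3/8 - 5 = -43/8 ≈ -5.3750)
p(s, J) = -8*J/43 (p(s, J) = J/(-43/8) = J*(-8/43) = -8*J/43)
V(W, x) = 43/(8*x) (V(W, x) = 1/(-(-8)*x/43) = 1/(8*x/43) = 43/(8*x))
V(463, 335)/(√(-126779 + (-232*159 - 203))) + 255269/(-67609) = ((43/8)/335)/(√(-126779 + (-232*159 - 203))) + 255269/(-67609) = ((43/8)*(1/335))/(√(-126779 + (-36888 - 203))) + 255269*(-1/67609) = 43/(2680*(√(-126779 - 37091))) - 255269/67609 = 43/(2680*(√(-163870))) - 255269/67609 = 43/(2680*((I*√163870))) - 255269/67609 = 43*(-I*√163870/163870)/2680 - 255269/67609 = -43*I*√163870/439171600 - 255269/67609 = -255269/67609 - 43*I*√163870/439171600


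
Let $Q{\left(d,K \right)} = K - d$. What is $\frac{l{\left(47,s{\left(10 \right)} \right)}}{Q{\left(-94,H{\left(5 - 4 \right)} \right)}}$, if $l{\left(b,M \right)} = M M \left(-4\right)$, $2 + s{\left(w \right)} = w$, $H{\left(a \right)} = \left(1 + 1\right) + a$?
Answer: $- \frac{256}{97} \approx -2.6392$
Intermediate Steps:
$H{\left(a \right)} = 2 + a$
$s{\left(w \right)} = -2 + w$
$l{\left(b,M \right)} = - 4 M^{2}$ ($l{\left(b,M \right)} = M^{2} \left(-4\right) = - 4 M^{2}$)
$\frac{l{\left(47,s{\left(10 \right)} \right)}}{Q{\left(-94,H{\left(5 - 4 \right)} \right)}} = \frac{\left(-4\right) \left(-2 + 10\right)^{2}}{\left(2 + \left(5 - 4\right)\right) - -94} = \frac{\left(-4\right) 8^{2}}{\left(2 + \left(5 - 4\right)\right) + 94} = \frac{\left(-4\right) 64}{\left(2 + 1\right) + 94} = - \frac{256}{3 + 94} = - \frac{256}{97}$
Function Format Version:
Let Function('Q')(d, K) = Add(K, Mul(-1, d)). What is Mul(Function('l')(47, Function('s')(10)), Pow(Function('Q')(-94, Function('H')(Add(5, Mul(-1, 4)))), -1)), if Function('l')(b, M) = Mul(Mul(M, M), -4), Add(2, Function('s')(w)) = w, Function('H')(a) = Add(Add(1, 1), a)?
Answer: Rational(-256, 97) ≈ -2.6392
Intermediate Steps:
Function('H')(a) = Add(2, a)
Function('s')(w) = Add(-2, w)
Function('l')(b, M) = Mul(-4, Pow(M, 2)) (Function('l')(b, M) = Mul(Pow(M, 2), -4) = Mul(-4, Pow(M, 2)))
Mul(Function('l')(47, Function('s')(10)), Pow(Function('Q')(-94, Function('H')(Add(5, Mul(-1, 4)))), -1)) = Mul(Mul(-4, Pow(Add(-2, 10), 2)), Pow(Add(Add(2, Add(5, Mul(-1, 4))), Mul(-1, -94)), -1)) = Mul(Mul(-4, Pow(8, 2)), Pow(Add(Add(2, Add(5, -4)), 94), -1)) = Mul(Mul(-4, 64), Pow(Add(Add(2, 1), 94), -1)) = Mul(-256, Pow(Add(3, 94), -1)) = Mul(-256, Pow(97, -1)) = Mul(-256, Rational(1, 97)) = Rational(-256, 97)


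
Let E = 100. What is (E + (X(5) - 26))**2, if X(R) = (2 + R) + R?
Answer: 7396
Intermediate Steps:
X(R) = 2 + 2*R
(E + (X(5) - 26))**2 = (100 + ((2 + 2*5) - 26))**2 = (100 + ((2 + 10) - 26))**2 = (100 + (12 - 26))**2 = (100 - 14)**2 = 86**2 = 7396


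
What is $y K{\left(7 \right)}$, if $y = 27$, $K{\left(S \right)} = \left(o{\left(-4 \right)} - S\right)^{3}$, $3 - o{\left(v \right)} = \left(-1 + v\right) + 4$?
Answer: $-729$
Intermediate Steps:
$o{\left(v \right)} = - v$ ($o{\left(v \right)} = 3 - \left(\left(-1 + v\right) + 4\right) = 3 - \left(3 + v\right) = - v$)
$K{\left(S \right)} = \left(4 - S\right)^{3}$ ($K{\left(S \right)} = \left(\left(-1\right) \left(-4\right) - S\right)^{3} = \left(4 - S\right)^{3}$)
$y K{\left(7 \right)} = 27 \left(- \left(-4 + 7\right)^{3}\right) = 27 \left(- 3^{3}\right) = 27 \left(\left(-1\right) 27\right) = 27 \left(-27\right) = -729$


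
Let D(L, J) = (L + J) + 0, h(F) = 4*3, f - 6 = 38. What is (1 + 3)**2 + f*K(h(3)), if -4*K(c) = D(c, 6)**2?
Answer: -3548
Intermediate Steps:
f = 44 (f = 6 + 38 = 44)
h(F) = 12
D(L, J) = J + L (D(L, J) = (J + L) + 0 = J + L)
K(c) = -(6 + c)**2/4
(1 + 3)**2 + f*K(h(3)) = (1 + 3)**2 + 44*(-(6 + 12)**2/4) = 4**2 + 44*(-1/4*18**2) = 16 + 44*(-1/4*324) = 16 + 44*(-81) = 16 - 3564 = -3548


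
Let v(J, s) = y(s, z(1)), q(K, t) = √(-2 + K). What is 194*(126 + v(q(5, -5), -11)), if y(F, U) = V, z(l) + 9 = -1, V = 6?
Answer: 25608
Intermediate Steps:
z(l) = -10 (z(l) = -9 - 1 = -10)
y(F, U) = 6
v(J, s) = 6
194*(126 + v(q(5, -5), -11)) = 194*(126 + 6) = 194*132 = 25608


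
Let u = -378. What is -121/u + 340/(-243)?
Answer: -3671/3402 ≈ -1.0791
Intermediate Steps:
-121/u + 340/(-243) = -121/(-378) + 340/(-243) = -121*(-1/378) + 340*(-1/243) = 121/378 - 340/243 = -3671/3402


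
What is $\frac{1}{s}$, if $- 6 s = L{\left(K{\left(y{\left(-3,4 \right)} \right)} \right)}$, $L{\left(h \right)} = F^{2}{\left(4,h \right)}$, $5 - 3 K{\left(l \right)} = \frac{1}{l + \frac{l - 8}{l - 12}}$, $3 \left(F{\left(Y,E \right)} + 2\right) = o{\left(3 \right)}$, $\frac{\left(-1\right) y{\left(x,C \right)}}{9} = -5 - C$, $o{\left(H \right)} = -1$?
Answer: $- \frac{54}{49} \approx -1.102$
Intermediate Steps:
$y{\left(x,C \right)} = 45 + 9 C$ ($y{\left(x,C \right)} = - 9 \left(-5 - C\right) = 45 + 9 C$)
$F{\left(Y,E \right)} = - \frac{7}{3}$ ($F{\left(Y,E \right)} = -2 + \frac{1}{3} \left(-1\right) = -2 - \frac{1}{3} = - \frac{7}{3}$)
$K{\left(l \right)} = \frac{5}{3} - \frac{1}{3 \left(l + \frac{-8 + l}{-12 + l}\right)}$ ($K{\left(l \right)} = \frac{5}{3} - \frac{1}{3 \left(l + \frac{l - 8}{l - 12}\right)} = \frac{5}{3} - \frac{1}{3 \left(l + \frac{-8 + l}{-12 + l}\right)}$)
$L{\left(h \right)} = \frac{49}{9}$ ($L{\left(h \right)} = \left(- \frac{7}{3}\right)^{2} = \frac{49}{9}$)
$s = - \frac{49}{54}$ ($s = \left(- \frac{1}{6}\right) \frac{49}{9} = - \frac{49}{54} \approx -0.90741$)
$\frac{1}{s} = \frac{1}{- \frac{49}{54}} = - \frac{54}{49}$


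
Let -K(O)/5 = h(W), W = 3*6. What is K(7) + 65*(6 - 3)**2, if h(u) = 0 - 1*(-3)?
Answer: 570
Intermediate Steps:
W = 18
h(u) = 3 (h(u) = 0 + 3 = 3)
K(O) = -15 (K(O) = -5*3 = -15)
K(7) + 65*(6 - 3)**2 = -15 + 65*(6 - 3)**2 = -15 + 65*3**2 = -15 + 65*9 = -15 + 585 = 570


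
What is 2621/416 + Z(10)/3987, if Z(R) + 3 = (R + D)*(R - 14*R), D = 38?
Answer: 2617613/552864 ≈ 4.7346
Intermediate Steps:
Z(R) = -3 - 13*R*(38 + R) (Z(R) = -3 + (R + 38)*(R - 14*R) = -3 + (38 + R)*(-13*R) = -3 - 13*R*(38 + R))
2621/416 + Z(10)/3987 = 2621/416 + (-3 - 494*10 - 13*10²)/3987 = 2621*(1/416) + (-3 - 4940 - 13*100)*(1/3987) = 2621/416 + (-3 - 4940 - 1300)*(1/3987) = 2621/416 - 6243*1/3987 = 2621/416 - 2081/1329 = 2617613/552864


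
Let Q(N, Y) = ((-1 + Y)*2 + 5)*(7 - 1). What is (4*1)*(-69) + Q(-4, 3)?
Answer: -222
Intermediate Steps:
Q(N, Y) = 18 + 12*Y (Q(N, Y) = ((-2 + 2*Y) + 5)*6 = (3 + 2*Y)*6 = 18 + 12*Y)
(4*1)*(-69) + Q(-4, 3) = (4*1)*(-69) + (18 + 12*3) = 4*(-69) + (18 + 36) = -276 + 54 = -222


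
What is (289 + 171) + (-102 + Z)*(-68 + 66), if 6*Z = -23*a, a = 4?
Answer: 2084/3 ≈ 694.67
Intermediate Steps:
Z = -46/3 (Z = (-23*4)/6 = (1/6)*(-92) = -46/3 ≈ -15.333)
(289 + 171) + (-102 + Z)*(-68 + 66) = (289 + 171) + (-102 - 46/3)*(-68 + 66) = 460 - 352/3*(-2) = 460 + 704/3 = 2084/3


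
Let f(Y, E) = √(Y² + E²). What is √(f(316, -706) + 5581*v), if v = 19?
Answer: √(106039 + 2*√149573) ≈ 326.82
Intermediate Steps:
f(Y, E) = √(E² + Y²)
√(f(316, -706) + 5581*v) = √(√((-706)² + 316²) + 5581*19) = √(√(498436 + 99856) + 106039) = √(√598292 + 106039) = √(2*√149573 + 106039) = √(106039 + 2*√149573)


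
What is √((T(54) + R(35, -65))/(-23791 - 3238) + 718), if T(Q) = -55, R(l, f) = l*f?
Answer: 16*√2049257693/27029 ≈ 26.797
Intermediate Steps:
R(l, f) = f*l
√((T(54) + R(35, -65))/(-23791 - 3238) + 718) = √((-55 - 65*35)/(-23791 - 3238) + 718) = √((-55 - 2275)/(-27029) + 718) = √(-2330*(-1/27029) + 718) = √(2330/27029 + 718) = √(19409152/27029) = 16*√2049257693/27029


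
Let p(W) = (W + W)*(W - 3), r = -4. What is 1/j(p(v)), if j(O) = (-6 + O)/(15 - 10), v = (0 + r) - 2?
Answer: 5/102 ≈ 0.049020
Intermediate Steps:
v = -6 (v = (0 - 4) - 2 = -4 - 2 = -6)
p(W) = 2*W*(-3 + W) (p(W) = (2*W)*(-3 + W) = 2*W*(-3 + W))
j(O) = -6/5 + O/5 (j(O) = (-6 + O)/5 = (-6 + O)*(⅕) = -6/5 + O/5)
1/j(p(v)) = 1/(-6/5 + (2*(-6)*(-3 - 6))/5) = 1/(-6/5 + (2*(-6)*(-9))/5) = 1/(-6/5 + (⅕)*108) = 1/(-6/5 + 108/5) = 1/(102/5) = 5/102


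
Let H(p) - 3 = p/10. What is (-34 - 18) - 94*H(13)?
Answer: -2281/5 ≈ -456.20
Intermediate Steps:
H(p) = 3 + p/10
(-34 - 18) - 94*H(13) = (-34 - 18) - 94*(3 + (⅒)*13) = -52 - 94*(3 + 13/10) = -52 - 94*43/10 = -52 - 2021/5 = -2281/5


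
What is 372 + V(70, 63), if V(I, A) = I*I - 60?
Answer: 5212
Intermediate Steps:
V(I, A) = -60 + I² (V(I, A) = I² - 60 = -60 + I²)
372 + V(70, 63) = 372 + (-60 + 70²) = 372 + (-60 + 4900) = 372 + 4840 = 5212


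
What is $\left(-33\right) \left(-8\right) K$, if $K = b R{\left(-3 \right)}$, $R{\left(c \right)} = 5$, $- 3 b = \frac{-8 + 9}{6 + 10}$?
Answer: $- \frac{55}{2} \approx -27.5$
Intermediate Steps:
$b = - \frac{1}{48}$ ($b = - \frac{\left(-8 + 9\right) \frac{1}{6 + 10}}{3} = - \frac{1 \cdot \frac{1}{16}}{3} = \left(- \frac{1}{3}\right) \frac{1}{16} = - \frac{1}{48} \approx -0.020833$)
$K = - \frac{5}{48}$ ($K = \left(- \frac{1}{48}\right) 5 = - \frac{5}{48} \approx -0.10417$)
$\left(-33\right) \left(-8\right) K = \left(-33\right) \left(-8\right) \left(- \frac{5}{48}\right) = 264 \left(- \frac{5}{48}\right) = - \frac{55}{2}$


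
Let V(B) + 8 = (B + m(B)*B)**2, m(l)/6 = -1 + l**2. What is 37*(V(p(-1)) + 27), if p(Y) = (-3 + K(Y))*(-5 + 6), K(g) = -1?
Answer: 4903055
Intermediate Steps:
m(l) = -6 + 6*l**2 (m(l) = 6*(-1 + l**2) = -6 + 6*l**2)
p(Y) = -4 (p(Y) = (-3 - 1)*(-5 + 6) = -4*1 = -4)
V(B) = -8 + (B + B*(-6 + 6*B**2))**2 (V(B) = -8 + (B + (-6 + 6*B**2)*B)**2 = -8 + (B + B*(-6 + 6*B**2))**2)
37*(V(p(-1)) + 27) = 37*((-8 + (-4)**2*(-5 + 6*(-4)**2)**2) + 27) = 37*((-8 + 16*(-5 + 6*16)**2) + 27) = 37*((-8 + 16*(-5 + 96)**2) + 27) = 37*((-8 + 16*91**2) + 27) = 37*((-8 + 16*8281) + 27) = 37*((-8 + 132496) + 27) = 37*(132488 + 27) = 37*132515 = 4903055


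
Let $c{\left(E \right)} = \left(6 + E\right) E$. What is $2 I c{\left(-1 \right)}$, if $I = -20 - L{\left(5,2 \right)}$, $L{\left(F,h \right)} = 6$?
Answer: $260$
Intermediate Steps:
$c{\left(E \right)} = E \left(6 + E\right)$
$I = -26$ ($I = -20 - 6 = -26$)
$2 I c{\left(-1 \right)} = 2 \left(-26\right) \left(- (6 - 1)\right) = - 52 \left(\left(-1\right) 5\right) = \left(-52\right) \left(-5\right) = 260$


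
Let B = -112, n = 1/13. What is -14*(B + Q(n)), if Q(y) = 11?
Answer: 1414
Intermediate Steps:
n = 1/13 (n = 1*(1/13) = 1/13 ≈ 0.076923)
-14*(B + Q(n)) = -14*(-112 + 11) = -14*(-101) = 1414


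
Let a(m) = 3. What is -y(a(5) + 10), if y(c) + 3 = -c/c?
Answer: 4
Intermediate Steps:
y(c) = -4 (y(c) = -3 - c/c = -3 - 1*1 = -3 - 1 = -4)
-y(a(5) + 10) = -1*(-4) = 4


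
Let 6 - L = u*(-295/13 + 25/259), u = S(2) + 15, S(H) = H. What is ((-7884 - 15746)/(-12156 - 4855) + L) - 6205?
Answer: -332973244193/57276037 ≈ -5813.5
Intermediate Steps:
u = 17 (u = 2 + 15 = 17)
L = 1313562/3367 (L = 6 - 17*(-295/13 + 25/259) = 6 - 17*(-76080)/3367 = 6 - 1*(-1293360/3367) = 6 + 1293360/3367 = 1313562/3367 ≈ 390.13)
((-7884 - 15746)/(-12156 - 4855) + L) - 6205 = ((-7884 - 15746)/(-12156 - 4855) + 1313562/3367) - 6205 = (-23630/(-17011) + 1313562/3367) - 6205 = (-23630*(-1/17011) + 1313562/3367) - 6205 = (23630/17011 + 1313562/3367) - 6205 = 22424565392/57276037 - 6205 = -332973244193/57276037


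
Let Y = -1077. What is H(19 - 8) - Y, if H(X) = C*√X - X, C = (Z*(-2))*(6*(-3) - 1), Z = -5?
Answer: 1066 - 190*√11 ≈ 435.84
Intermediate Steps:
C = -190 (C = (-5*(-2))*(6*(-3) - 1) = 10*(-18 - 1) = 10*(-19) = -190)
H(X) = -X - 190*√X (H(X) = -190*√X - X = -X - 190*√X)
H(19 - 8) - Y = (-(19 - 8) - 190*√(19 - 8)) - 1*(-1077) = (-1*11 - 190*√11) + 1077 = (-11 - 190*√11) + 1077 = 1066 - 190*√11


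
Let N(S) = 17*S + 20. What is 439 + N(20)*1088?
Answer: 392119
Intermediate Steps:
N(S) = 20 + 17*S
439 + N(20)*1088 = 439 + (20 + 17*20)*1088 = 439 + (20 + 340)*1088 = 439 + 360*1088 = 439 + 391680 = 392119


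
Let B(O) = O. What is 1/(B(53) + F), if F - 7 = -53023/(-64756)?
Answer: 64756/3938383 ≈ 0.016442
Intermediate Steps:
F = 506315/64756 (F = 7 - 53023/(-64756) = 7 - 53023*(-1/64756) = 7 + 53023/64756 = 506315/64756 ≈ 7.8188)
1/(B(53) + F) = 1/(53 + 506315/64756) = 1/(3938383/64756) = 64756/3938383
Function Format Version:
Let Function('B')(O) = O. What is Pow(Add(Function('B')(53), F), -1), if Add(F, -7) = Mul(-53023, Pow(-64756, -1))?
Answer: Rational(64756, 3938383) ≈ 0.016442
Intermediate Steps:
F = Rational(506315, 64756) (F = Add(7, Mul(-53023, Pow(-64756, -1))) = Add(7, Mul(-53023, Rational(-1, 64756))) = Add(7, Rational(53023, 64756)) = Rational(506315, 64756) ≈ 7.8188)
Pow(Add(Function('B')(53), F), -1) = Pow(Add(53, Rational(506315, 64756)), -1) = Pow(Rational(3938383, 64756), -1) = Rational(64756, 3938383)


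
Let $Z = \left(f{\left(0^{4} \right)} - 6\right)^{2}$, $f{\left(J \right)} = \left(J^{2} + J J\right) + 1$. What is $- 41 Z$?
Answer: $-1025$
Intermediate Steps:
$f{\left(J \right)} = 1 + 2 J^{2}$ ($f{\left(J \right)} = \left(J^{2} + J^{2}\right) + 1 = 2 J^{2} + 1 = 1 + 2 J^{2}$)
$Z = 25$ ($Z = \left(\left(1 + 2 \left(0^{4}\right)^{2}\right) - 6\right)^{2} = \left(\left(1 + 2 \cdot 0^{2}\right) - 6\right)^{2} = \left(\left(1 + 2 \cdot 0\right) - 6\right)^{2} = \left(\left(1 + 0\right) - 6\right)^{2} = \left(1 - 6\right)^{2} = \left(-5\right)^{2} = 25$)
$- 41 Z = \left(-41\right) 25 = -1025$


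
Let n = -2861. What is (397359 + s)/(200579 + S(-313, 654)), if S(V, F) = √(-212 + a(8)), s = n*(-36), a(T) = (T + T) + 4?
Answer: 100360705545/40231935433 - 4002840*I*√3/40231935433 ≈ 2.4946 - 0.00017233*I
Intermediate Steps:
a(T) = 4 + 2*T (a(T) = 2*T + 4 = 4 + 2*T)
s = 102996 (s = -2861*(-36) = 102996)
S(V, F) = 8*I*√3 (S(V, F) = √(-212 + (4 + 2*8)) = √(-212 + (4 + 16)) = √(-212 + 20) = √(-192) = 8*I*√3)
(397359 + s)/(200579 + S(-313, 654)) = (397359 + 102996)/(200579 + 8*I*√3) = 500355/(200579 + 8*I*√3)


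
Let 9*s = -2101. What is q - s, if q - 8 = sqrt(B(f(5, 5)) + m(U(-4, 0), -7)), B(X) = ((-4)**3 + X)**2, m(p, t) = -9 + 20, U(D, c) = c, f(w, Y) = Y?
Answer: 2173/9 + 6*sqrt(97) ≈ 300.54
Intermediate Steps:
m(p, t) = 11
B(X) = (-64 + X)**2
s = -2101/9 (s = (1/9)*(-2101) = -2101/9 ≈ -233.44)
q = 8 + 6*sqrt(97) (q = 8 + sqrt((-64 + 5)**2 + 11) = 8 + sqrt((-59)**2 + 11) = 8 + sqrt(3481 + 11) = 8 + sqrt(3492) = 8 + 6*sqrt(97) ≈ 67.093)
q - s = (8 + 6*sqrt(97)) - 1*(-2101/9) = (8 + 6*sqrt(97)) + 2101/9 = 2173/9 + 6*sqrt(97)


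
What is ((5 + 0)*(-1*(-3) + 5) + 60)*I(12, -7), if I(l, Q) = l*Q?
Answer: -8400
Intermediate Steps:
I(l, Q) = Q*l
((5 + 0)*(-1*(-3) + 5) + 60)*I(12, -7) = ((5 + 0)*(-1*(-3) + 5) + 60)*(-7*12) = (5*(3 + 5) + 60)*(-84) = (5*8 + 60)*(-84) = (40 + 60)*(-84) = 100*(-84) = -8400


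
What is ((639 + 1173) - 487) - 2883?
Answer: -1558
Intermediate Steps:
((639 + 1173) - 487) - 2883 = (1812 - 487) - 2883 = 1325 - 2883 = -1558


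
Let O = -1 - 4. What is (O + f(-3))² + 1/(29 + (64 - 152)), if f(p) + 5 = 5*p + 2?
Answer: 31210/59 ≈ 528.98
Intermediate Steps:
f(p) = -3 + 5*p (f(p) = -5 + (5*p + 2) = -5 + (2 + 5*p) = -3 + 5*p)
O = -5
(O + f(-3))² + 1/(29 + (64 - 152)) = (-5 + (-3 + 5*(-3)))² + 1/(29 + (64 - 152)) = (-5 + (-3 - 15))² + 1/(29 - 88) = (-5 - 18)² + 1/(-59) = (-23)² - 1/59 = 529 - 1/59 = 31210/59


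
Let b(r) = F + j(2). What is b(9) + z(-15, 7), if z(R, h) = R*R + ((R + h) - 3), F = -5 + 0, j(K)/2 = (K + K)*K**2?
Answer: 241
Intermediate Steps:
j(K) = 4*K**3 (j(K) = 2*((K + K)*K**2) = 2*((2*K)*K**2) = 2*(2*K**3) = 4*K**3)
F = -5
b(r) = 27 (b(r) = -5 + 4*2**3 = -5 + 4*8 = -5 + 32 = 27)
z(R, h) = -3 + R + h + R**2 (z(R, h) = R**2 + (-3 + R + h) = -3 + R + h + R**2)
b(9) + z(-15, 7) = 27 + (-3 - 15 + 7 + (-15)**2) = 27 + (-3 - 15 + 7 + 225) = 27 + 214 = 241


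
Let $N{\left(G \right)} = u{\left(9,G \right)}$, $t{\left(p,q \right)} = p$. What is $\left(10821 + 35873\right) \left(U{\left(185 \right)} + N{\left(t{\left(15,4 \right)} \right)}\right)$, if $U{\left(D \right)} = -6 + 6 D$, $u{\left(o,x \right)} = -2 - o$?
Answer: $51036542$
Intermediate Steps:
$N{\left(G \right)} = -11$ ($N{\left(G \right)} = -2 - 9 = -11$)
$\left(10821 + 35873\right) \left(U{\left(185 \right)} + N{\left(t{\left(15,4 \right)} \right)}\right) = \left(10821 + 35873\right) \left(\left(-6 + 6 \cdot 185\right) - 11\right) = 46694 \left(\left(-6 + 1110\right) - 11\right) = 46694 \left(1104 - 11\right) = 46694 \cdot 1093 = 51036542$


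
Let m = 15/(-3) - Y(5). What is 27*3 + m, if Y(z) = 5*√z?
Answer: 76 - 5*√5 ≈ 64.820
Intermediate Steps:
m = -5 - 5*√5 (m = 15/(-3) - 5*√5 = 15*(-⅓) - 5*√5 = -5 - 5*√5 ≈ -16.180)
27*3 + m = 27*3 + (-5 - 5*√5) = 81 + (-5 - 5*√5) = 76 - 5*√5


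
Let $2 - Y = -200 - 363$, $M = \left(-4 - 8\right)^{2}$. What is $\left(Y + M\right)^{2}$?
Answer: $502681$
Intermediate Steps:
$M = 144$ ($M = \left(-12\right)^{2} = 144$)
$Y = 565$ ($Y = 2 - \left(-200 - 363\right) = 2 - -563 = 2 + 563 = 565$)
$\left(Y + M\right)^{2} = \left(565 + 144\right)^{2} = 709^{2} = 502681$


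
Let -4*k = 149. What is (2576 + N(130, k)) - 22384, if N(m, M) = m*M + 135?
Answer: -49031/2 ≈ -24516.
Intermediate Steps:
k = -149/4 (k = -1/4*149 = -149/4 ≈ -37.250)
N(m, M) = 135 + M*m (N(m, M) = M*m + 135 = 135 + M*m)
(2576 + N(130, k)) - 22384 = (2576 + (135 - 149/4*130)) - 22384 = (2576 + (135 - 9685/2)) - 22384 = (2576 - 9415/2) - 22384 = -4263/2 - 22384 = -49031/2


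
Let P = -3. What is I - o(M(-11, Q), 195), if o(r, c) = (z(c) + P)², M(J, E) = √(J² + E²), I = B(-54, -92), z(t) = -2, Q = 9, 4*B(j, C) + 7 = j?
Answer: -161/4 ≈ -40.250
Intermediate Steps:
B(j, C) = -7/4 + j/4
I = -61/4 (I = -7/4 + (¼)*(-54) = -7/4 - 27/2 = -61/4 ≈ -15.250)
M(J, E) = √(E² + J²)
o(r, c) = 25 (o(r, c) = (-2 - 3)² = (-5)² = 25)
I - o(M(-11, Q), 195) = -61/4 - 1*25 = -61/4 - 25 = -161/4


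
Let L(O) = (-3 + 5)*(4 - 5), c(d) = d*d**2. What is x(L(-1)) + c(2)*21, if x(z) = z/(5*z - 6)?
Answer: 1345/8 ≈ 168.13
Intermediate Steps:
c(d) = d**3
L(O) = -2 (L(O) = 2*(-1) = -2)
x(z) = z/(-6 + 5*z)
x(L(-1)) + c(2)*21 = -2/(-6 + 5*(-2)) + 2**3*21 = -2/(-6 - 10) + 8*21 = -2/(-16) + 168 = -2*(-1/16) + 168 = 1/8 + 168 = 1345/8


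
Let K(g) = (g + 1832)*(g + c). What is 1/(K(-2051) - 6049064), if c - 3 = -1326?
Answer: -1/5310158 ≈ -1.8832e-7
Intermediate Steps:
c = -1323 (c = 3 - 1326 = -1323)
K(g) = (-1323 + g)*(1832 + g) (K(g) = (g + 1832)*(g - 1323) = (1832 + g)*(-1323 + g) = (-1323 + g)*(1832 + g))
1/(K(-2051) - 6049064) = 1/((-2423736 + (-2051)**2 + 509*(-2051)) - 6049064) = 1/((-2423736 + 4206601 - 1043959) - 6049064) = 1/(738906 - 6049064) = 1/(-5310158) = -1/5310158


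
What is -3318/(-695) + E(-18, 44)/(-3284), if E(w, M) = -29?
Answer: 10916467/2282380 ≈ 4.7829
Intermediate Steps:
-3318/(-695) + E(-18, 44)/(-3284) = -3318/(-695) - 29/(-3284) = -3318*(-1/695) - 29*(-1/3284) = 3318/695 + 29/3284 = 10916467/2282380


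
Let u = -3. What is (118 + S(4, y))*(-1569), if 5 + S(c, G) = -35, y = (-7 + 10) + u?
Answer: -122382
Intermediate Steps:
y = 0 (y = (-7 + 10) - 3 = 3 - 3 = 0)
S(c, G) = -40 (S(c, G) = -5 - 35 = -40)
(118 + S(4, y))*(-1569) = (118 - 40)*(-1569) = 78*(-1569) = -122382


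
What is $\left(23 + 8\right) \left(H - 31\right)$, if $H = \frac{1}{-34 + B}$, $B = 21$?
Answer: $- \frac{12524}{13} \approx -963.38$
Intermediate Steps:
$H = - \frac{1}{13}$ ($H = \frac{1}{-34 + 21} = \frac{1}{-13} = - \frac{1}{13} \approx -0.076923$)
$\left(23 + 8\right) \left(H - 31\right) = \left(23 + 8\right) \left(- \frac{1}{13} - 31\right) = 31 \left(- \frac{404}{13}\right) = - \frac{12524}{13}$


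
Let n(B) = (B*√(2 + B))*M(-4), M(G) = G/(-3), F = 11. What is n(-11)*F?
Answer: -484*I ≈ -484.0*I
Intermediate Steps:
M(G) = -G/3 (M(G) = G*(-⅓) = -G/3)
n(B) = 4*B*√(2 + B)/3 (n(B) = (B*√(2 + B))*(-⅓*(-4)) = (B*√(2 + B))*(4/3) = 4*B*√(2 + B)/3)
n(-11)*F = ((4/3)*(-11)*√(2 - 11))*11 = ((4/3)*(-11)*√(-9))*11 = ((4/3)*(-11)*(3*I))*11 = -44*I*11 = -484*I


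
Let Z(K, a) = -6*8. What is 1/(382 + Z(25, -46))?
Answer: 1/334 ≈ 0.0029940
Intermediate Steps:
Z(K, a) = -48
1/(382 + Z(25, -46)) = 1/(382 - 48) = 1/334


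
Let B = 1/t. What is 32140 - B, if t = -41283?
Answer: 1326835621/41283 ≈ 32140.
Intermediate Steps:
B = -1/41283 (B = 1/(-41283) = -1/41283 ≈ -2.4223e-5)
32140 - B = 32140 - 1*(-1/41283) = 32140 + 1/41283 = 1326835621/41283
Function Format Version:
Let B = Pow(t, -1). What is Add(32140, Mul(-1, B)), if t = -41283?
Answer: Rational(1326835621, 41283) ≈ 32140.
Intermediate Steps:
B = Rational(-1, 41283) (B = Pow(-41283, -1) = Rational(-1, 41283) ≈ -2.4223e-5)
Add(32140, Mul(-1, B)) = Add(32140, Mul(-1, Rational(-1, 41283))) = Add(32140, Rational(1, 41283)) = Rational(1326835621, 41283)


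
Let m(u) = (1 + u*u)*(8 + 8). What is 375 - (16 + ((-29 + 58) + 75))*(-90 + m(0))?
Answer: 9255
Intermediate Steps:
m(u) = 16 + 16*u**2 (m(u) = (1 + u**2)*16 = 16 + 16*u**2)
375 - (16 + ((-29 + 58) + 75))*(-90 + m(0)) = 375 - (16 + ((-29 + 58) + 75))*(-90 + (16 + 16*0**2)) = 375 - (16 + (29 + 75))*(-90 + (16 + 16*0)) = 375 - (16 + 104)*(-90 + (16 + 0)) = 375 - 120*(-90 + 16) = 375 - 120*(-74) = 375 - 1*(-8880) = 375 + 8880 = 9255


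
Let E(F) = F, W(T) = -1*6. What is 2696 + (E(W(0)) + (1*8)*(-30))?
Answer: 2450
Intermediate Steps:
W(T) = -6
2696 + (E(W(0)) + (1*8)*(-30)) = 2696 + (-6 + (1*8)*(-30)) = 2696 + (-6 + 8*(-30)) = 2696 + (-6 - 240) = 2696 - 246 = 2450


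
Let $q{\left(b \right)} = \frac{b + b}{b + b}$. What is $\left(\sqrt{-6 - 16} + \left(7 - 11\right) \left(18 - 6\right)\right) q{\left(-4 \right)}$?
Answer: $-48 + i \sqrt{22} \approx -48.0 + 4.6904 i$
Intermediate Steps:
$q{\left(b \right)} = 1$ ($q{\left(b \right)} = \frac{2 b}{2 b} = 2 b \frac{1}{2 b} = 1$)
$\left(\sqrt{-6 - 16} + \left(7 - 11\right) \left(18 - 6\right)\right) q{\left(-4 \right)} = \left(\sqrt{-6 - 16} + \left(7 - 11\right) \left(18 - 6\right)\right) 1 = \left(\sqrt{-22} - 48\right) 1 = \left(i \sqrt{22} - 48\right) 1 = \left(-48 + i \sqrt{22}\right) 1 = -48 + i \sqrt{22}$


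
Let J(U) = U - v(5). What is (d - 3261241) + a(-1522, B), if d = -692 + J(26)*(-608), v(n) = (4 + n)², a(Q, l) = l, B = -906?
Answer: -3229399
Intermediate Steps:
J(U) = -81 + U (J(U) = U - (4 + 5)² = U - 1*9² = U - 1*81 = U - 81 = -81 + U)
d = 32748 (d = -692 + (-81 + 26)*(-608) = -692 - 55*(-608) = -692 + 33440 = 32748)
(d - 3261241) + a(-1522, B) = (32748 - 3261241) - 906 = -3228493 - 906 = -3229399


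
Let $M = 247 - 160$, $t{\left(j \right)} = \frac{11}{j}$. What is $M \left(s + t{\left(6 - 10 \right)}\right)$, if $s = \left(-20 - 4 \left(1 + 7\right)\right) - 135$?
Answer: $- \frac{66033}{4} \approx -16508.0$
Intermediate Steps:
$M = 87$ ($M = 247 - 160 = 87$)
$s = -187$ ($s = \left(-20 - 32\right) - 135 = -52 - 135 = -187$)
$M \left(s + t{\left(6 - 10 \right)}\right) = 87 \left(-187 + \frac{11}{6 - 10}\right) = 87 \left(-187 + \frac{11}{-4}\right) = 87 \left(-187 + 11 \left(- \frac{1}{4}\right)\right) = 87 \left(-187 - \frac{11}{4}\right) = 87 \left(- \frac{759}{4}\right) = - \frac{66033}{4}$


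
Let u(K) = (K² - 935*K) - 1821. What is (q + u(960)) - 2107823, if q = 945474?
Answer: -1140170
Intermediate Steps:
u(K) = -1821 + K² - 935*K
(q + u(960)) - 2107823 = (945474 + (-1821 + 960² - 935*960)) - 2107823 = (945474 + (-1821 + 921600 - 897600)) - 2107823 = (945474 + 22179) - 2107823 = 967653 - 2107823 = -1140170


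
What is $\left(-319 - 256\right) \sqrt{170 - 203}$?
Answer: $- 575 i \sqrt{33} \approx - 3303.1 i$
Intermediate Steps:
$\left(-319 - 256\right) \sqrt{170 - 203} = - 575 \sqrt{-33} = - 575 i \sqrt{33}$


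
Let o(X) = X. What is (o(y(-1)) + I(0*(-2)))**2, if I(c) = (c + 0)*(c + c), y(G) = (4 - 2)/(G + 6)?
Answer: 4/25 ≈ 0.16000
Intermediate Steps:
y(G) = 2/(6 + G)
I(c) = 2*c**2 (I(c) = c*(2*c) = 2*c**2)
(o(y(-1)) + I(0*(-2)))**2 = (2/(6 - 1) + 2*(0*(-2))**2)**2 = (2/5 + 2*0**2)**2 = (2*(1/5) + 2*0)**2 = (2/5 + 0)**2 = (2/5)**2 = 4/25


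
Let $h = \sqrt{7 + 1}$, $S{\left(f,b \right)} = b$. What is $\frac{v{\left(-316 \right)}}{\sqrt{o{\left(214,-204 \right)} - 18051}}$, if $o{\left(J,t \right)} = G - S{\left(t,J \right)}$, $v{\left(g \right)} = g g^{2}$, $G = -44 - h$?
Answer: $\frac{31554496 i}{\sqrt{18309 + 2 \sqrt{2}}} \approx 2.3318 \cdot 10^{5} i$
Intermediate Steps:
$h = 2 \sqrt{2}$ ($h = \sqrt{8} = 2 \sqrt{2} \approx 2.8284$)
$G = -44 - 2 \sqrt{2} \approx -46.828$
$v{\left(g \right)} = g^{3}$
$o{\left(J,t \right)} = -44 - J - 2 \sqrt{2}$ ($o{\left(J,t \right)} = \left(-44 - 2 \sqrt{2}\right) - J = -44 - J - 2 \sqrt{2}$)
$\frac{v{\left(-316 \right)}}{\sqrt{o{\left(214,-204 \right)} - 18051}} = \frac{\left(-316\right)^{3}}{\sqrt{\left(-44 - 214 - 2 \sqrt{2}\right) - 18051}} = - \frac{31554496}{\sqrt{\left(-44 - 214 - 2 \sqrt{2}\right) - 18051}} = - \frac{31554496}{\sqrt{\left(-258 - 2 \sqrt{2}\right) - 18051}} = - \frac{31554496}{\sqrt{-18309 - 2 \sqrt{2}}}$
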